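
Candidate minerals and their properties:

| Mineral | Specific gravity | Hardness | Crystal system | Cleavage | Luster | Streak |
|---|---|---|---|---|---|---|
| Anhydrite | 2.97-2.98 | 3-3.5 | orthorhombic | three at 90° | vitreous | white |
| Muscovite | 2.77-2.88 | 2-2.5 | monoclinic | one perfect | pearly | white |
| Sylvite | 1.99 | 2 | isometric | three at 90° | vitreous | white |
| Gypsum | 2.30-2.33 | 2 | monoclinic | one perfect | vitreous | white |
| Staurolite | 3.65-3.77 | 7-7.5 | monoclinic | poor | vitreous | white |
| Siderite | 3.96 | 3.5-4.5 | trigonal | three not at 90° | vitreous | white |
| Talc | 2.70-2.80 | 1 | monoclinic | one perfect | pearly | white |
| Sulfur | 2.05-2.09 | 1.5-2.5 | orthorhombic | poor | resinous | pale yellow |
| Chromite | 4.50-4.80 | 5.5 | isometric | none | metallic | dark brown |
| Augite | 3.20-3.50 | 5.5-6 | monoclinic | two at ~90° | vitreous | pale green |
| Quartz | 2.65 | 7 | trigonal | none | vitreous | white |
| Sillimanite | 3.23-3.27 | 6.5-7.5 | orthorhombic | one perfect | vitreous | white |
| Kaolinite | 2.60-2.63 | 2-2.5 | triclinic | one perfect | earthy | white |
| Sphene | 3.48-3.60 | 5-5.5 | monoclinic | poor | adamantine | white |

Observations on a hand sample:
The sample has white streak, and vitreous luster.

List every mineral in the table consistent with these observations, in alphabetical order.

White streak is inconsistent with Sulfur, Chromite, Augite.
Vitreous luster excludes Muscovite, Talc, Kaolinite, Sphene.
Consistent with every observation: Anhydrite, Gypsum, Quartz, Siderite, Sillimanite, Staurolite, Sylvite.

Anhydrite, Gypsum, Quartz, Siderite, Sillimanite, Staurolite, Sylvite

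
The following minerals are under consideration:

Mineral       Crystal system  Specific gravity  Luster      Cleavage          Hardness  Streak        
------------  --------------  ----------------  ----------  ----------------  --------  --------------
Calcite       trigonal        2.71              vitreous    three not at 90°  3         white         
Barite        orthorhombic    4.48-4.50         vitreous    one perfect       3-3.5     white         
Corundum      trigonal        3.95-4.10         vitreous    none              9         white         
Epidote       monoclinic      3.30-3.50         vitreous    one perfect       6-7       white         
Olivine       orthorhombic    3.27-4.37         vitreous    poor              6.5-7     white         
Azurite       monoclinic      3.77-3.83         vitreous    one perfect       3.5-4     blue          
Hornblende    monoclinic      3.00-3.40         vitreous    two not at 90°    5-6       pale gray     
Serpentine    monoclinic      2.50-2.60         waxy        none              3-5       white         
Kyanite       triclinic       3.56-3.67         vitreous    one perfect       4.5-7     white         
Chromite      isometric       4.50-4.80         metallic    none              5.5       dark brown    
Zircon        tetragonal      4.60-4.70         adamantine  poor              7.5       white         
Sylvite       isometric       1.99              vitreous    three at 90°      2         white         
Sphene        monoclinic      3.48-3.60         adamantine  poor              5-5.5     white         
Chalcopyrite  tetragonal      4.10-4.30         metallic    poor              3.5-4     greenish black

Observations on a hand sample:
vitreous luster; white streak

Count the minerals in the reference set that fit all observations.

7

Vitreous luster rules out Serpentine, Chromite, Zircon, Sphene, Chalcopyrite.
White streak eliminates Azurite, Hornblende.
The minerals that satisfy all observations are Barite, Calcite, Corundum, Epidote, Kyanite, Olivine, Sylvite.
That is 7 minerals.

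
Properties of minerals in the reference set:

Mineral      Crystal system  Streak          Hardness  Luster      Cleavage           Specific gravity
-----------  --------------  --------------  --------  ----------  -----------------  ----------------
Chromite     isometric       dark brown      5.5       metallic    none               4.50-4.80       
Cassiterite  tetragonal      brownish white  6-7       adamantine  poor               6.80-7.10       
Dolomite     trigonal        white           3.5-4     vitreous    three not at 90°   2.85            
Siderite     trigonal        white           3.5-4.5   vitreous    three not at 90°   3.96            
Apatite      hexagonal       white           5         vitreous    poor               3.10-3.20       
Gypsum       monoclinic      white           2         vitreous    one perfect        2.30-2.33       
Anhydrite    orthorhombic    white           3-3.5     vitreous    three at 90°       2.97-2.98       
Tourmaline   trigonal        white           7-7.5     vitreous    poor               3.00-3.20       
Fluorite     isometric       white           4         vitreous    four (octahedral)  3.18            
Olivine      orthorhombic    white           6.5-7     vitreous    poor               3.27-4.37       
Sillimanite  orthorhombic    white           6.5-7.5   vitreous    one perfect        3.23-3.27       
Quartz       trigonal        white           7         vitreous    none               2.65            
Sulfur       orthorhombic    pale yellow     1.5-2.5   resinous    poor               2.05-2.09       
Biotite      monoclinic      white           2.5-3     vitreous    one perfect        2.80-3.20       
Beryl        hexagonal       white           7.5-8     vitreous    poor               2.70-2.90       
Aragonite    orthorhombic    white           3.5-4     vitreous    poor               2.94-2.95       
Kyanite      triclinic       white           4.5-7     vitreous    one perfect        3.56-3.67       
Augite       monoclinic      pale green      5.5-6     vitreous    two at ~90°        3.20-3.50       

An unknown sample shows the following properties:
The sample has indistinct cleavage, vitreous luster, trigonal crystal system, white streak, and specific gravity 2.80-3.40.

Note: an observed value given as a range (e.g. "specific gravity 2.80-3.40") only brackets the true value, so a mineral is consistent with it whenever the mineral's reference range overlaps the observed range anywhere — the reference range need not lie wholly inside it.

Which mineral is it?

Tourmaline

Indistinct cleavage — only Cassiterite, Apatite, Tourmaline, Olivine, Sulfur, Beryl, Aragonite remain.
Vitreous luster excludes Cassiterite, Sulfur.
Trigonal crystal system — Tourmaline remains.
White streak — no further eliminations.
Specific gravity 2.80-3.40 — all remaining candidates fit.
The only mineral consistent with every observation is Tourmaline.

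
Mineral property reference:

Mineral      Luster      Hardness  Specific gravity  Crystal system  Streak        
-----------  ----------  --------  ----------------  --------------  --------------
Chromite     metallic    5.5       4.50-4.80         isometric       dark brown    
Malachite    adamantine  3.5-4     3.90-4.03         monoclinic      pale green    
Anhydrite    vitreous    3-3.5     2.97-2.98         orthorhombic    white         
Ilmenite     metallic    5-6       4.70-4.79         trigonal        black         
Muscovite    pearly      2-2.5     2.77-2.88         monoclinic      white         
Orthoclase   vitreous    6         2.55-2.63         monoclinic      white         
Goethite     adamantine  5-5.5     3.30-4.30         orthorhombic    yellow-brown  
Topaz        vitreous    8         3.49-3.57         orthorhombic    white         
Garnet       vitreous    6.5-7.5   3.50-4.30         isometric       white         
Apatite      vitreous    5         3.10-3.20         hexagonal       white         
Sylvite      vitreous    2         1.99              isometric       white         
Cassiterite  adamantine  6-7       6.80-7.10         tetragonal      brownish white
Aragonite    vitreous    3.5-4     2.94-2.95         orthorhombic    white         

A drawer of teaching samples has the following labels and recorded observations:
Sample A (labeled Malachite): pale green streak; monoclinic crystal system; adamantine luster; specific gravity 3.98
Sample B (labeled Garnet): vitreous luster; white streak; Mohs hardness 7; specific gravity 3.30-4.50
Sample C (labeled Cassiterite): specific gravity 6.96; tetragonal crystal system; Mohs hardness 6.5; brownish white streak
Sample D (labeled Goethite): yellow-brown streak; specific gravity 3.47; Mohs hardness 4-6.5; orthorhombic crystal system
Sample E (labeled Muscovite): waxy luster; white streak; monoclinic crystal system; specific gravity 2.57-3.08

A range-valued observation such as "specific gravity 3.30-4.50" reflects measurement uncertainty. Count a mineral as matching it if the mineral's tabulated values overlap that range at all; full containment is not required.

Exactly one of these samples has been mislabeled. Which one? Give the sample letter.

E

Sample A: all recorded properties match Malachite.
Sample B: all recorded properties match Garnet.
Sample C: all recorded properties match Cassiterite.
Sample D: all recorded properties match Goethite.
Sample E: Muscovite has pearly luster, but the record shows waxy luster — this label is wrong.
The mislabeled specimen is E.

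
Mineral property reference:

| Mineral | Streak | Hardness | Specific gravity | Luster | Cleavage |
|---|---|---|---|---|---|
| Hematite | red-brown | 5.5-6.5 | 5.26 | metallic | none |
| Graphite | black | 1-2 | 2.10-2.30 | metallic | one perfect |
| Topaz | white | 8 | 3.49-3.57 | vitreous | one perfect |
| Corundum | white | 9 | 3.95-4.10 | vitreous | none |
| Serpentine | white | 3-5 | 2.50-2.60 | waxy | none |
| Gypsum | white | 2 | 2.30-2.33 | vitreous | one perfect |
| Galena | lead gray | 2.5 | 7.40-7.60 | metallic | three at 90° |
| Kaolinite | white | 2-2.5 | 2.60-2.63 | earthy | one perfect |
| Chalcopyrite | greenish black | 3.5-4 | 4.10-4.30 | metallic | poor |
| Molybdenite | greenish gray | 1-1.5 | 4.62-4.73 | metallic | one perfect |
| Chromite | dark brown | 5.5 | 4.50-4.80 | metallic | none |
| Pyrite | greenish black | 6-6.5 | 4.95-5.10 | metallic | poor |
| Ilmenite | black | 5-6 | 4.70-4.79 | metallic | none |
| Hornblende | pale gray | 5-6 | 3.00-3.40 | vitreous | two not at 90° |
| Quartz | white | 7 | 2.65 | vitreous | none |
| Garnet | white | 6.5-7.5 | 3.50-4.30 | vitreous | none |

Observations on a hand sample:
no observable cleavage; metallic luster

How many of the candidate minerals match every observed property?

No observable cleavage — leaves Hematite, Corundum, Serpentine, Chromite, Ilmenite, Quartz, Garnet.
Metallic luster — only Hematite, Chromite, Ilmenite remain.
Consistent with every observation: Chromite, Hematite, Ilmenite.
That is 3 minerals.

3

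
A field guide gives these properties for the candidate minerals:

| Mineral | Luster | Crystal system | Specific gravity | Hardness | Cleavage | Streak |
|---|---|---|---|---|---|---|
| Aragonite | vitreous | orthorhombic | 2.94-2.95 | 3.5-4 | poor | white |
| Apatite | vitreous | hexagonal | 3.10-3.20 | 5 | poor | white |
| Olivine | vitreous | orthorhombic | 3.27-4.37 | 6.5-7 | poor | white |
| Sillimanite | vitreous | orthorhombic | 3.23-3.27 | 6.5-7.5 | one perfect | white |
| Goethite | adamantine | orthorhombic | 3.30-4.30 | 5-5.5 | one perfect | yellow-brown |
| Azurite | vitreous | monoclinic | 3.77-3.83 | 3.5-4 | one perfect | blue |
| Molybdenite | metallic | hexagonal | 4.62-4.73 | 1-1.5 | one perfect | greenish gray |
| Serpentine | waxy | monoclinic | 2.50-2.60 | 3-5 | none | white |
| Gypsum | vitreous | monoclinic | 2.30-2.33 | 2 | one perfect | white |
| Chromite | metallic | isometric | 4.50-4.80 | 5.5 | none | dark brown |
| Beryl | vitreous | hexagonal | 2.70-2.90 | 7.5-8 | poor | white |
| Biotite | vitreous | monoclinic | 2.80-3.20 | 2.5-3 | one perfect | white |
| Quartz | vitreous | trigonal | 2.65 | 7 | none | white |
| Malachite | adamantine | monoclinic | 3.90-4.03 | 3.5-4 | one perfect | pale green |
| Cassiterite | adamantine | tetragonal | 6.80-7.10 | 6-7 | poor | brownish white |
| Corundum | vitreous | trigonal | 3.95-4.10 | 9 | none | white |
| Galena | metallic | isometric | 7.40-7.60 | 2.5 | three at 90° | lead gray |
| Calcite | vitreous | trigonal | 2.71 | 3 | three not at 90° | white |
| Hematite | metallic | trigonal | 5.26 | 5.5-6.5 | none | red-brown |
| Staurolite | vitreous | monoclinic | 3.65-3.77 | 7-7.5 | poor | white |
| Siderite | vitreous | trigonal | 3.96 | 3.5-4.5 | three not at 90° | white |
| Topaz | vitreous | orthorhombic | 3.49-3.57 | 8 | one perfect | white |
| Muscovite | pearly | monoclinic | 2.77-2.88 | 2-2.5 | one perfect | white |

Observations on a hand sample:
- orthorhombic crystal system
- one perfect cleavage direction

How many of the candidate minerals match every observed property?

Orthorhombic crystal system — narrows the field to Aragonite, Olivine, Sillimanite, Goethite, Topaz.
One perfect cleavage direction is inconsistent with Aragonite, Olivine.
Consistent with every observation: Goethite, Sillimanite, Topaz.
That is 3 minerals.

3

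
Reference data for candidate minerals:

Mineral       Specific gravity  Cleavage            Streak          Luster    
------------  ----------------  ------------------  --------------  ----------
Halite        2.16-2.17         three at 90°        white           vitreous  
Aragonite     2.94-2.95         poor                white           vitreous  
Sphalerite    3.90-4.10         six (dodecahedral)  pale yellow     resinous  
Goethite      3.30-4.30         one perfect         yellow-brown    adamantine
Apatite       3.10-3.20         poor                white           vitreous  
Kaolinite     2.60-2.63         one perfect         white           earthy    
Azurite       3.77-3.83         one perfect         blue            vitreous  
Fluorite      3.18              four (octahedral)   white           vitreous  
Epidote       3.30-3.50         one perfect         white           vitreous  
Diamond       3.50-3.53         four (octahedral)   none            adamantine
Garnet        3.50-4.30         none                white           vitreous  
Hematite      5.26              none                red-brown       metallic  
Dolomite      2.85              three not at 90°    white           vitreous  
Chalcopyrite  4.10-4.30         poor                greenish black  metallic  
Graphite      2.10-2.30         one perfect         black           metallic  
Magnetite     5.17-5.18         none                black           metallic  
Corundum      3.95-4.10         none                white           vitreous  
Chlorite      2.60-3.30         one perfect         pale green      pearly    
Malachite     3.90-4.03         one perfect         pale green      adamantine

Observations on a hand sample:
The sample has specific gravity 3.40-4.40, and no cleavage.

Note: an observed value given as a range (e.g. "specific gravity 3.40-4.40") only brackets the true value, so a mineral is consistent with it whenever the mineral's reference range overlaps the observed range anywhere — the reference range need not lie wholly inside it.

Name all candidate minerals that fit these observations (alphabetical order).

Specific gravity 3.40-4.40 — Sphalerite, Goethite, Azurite, Epidote, Diamond, Garnet, Chalcopyrite, Corundum, Malachite remain.
No cleavage — Garnet, Corundum remain.
The minerals that satisfy all observations are Corundum, Garnet.

Corundum, Garnet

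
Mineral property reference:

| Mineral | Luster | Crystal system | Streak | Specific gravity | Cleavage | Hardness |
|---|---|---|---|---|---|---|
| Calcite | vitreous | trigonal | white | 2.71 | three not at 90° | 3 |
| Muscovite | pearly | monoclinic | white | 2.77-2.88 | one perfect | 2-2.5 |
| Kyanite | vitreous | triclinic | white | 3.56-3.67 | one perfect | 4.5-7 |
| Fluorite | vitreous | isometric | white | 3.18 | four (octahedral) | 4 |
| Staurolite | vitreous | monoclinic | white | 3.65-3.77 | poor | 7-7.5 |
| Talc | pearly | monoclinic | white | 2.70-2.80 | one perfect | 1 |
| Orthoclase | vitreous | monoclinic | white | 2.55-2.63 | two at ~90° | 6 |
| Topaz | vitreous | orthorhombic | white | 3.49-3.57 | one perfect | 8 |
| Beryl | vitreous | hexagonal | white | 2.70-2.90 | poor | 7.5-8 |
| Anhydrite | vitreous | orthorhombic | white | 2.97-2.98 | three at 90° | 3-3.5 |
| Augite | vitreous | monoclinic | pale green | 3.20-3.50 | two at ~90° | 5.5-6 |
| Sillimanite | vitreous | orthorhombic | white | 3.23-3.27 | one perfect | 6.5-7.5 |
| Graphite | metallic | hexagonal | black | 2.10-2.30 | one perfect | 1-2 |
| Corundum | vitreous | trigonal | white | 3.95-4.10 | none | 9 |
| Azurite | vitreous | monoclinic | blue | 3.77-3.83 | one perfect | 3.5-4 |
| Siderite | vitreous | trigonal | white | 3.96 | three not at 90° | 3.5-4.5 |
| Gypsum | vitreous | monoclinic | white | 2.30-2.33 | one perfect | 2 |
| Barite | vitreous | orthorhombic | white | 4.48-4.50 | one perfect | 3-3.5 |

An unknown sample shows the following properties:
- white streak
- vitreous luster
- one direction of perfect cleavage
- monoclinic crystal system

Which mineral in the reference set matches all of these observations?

White streak is inconsistent with Augite, Graphite, Azurite.
Vitreous luster excludes Muscovite, Talc.
One direction of perfect cleavage — Kyanite, Topaz, Sillimanite, Gypsum, Barite remain.
Monoclinic crystal system — leaves Gypsum.
Gypsum is the sole remaining match.

Gypsum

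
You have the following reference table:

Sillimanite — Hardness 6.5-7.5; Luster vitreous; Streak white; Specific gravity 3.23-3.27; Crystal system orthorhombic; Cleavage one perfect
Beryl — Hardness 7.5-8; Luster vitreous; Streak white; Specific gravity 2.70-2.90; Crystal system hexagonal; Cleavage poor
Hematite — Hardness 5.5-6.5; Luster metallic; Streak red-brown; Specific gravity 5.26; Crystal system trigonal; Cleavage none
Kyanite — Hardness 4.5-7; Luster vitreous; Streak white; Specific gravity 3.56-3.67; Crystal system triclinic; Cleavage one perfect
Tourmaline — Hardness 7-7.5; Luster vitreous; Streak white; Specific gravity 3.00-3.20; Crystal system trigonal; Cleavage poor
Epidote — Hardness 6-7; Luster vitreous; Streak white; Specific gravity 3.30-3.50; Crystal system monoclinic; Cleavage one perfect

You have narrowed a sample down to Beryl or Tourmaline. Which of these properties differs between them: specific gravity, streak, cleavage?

Specific gravity: Beryl 2.70-2.90, Tourmaline 3.00-3.20 — different.
Streak: both white — identical.
Cleavage: both poor — identical.
Specific gravity is the diagnostic property here.

specific gravity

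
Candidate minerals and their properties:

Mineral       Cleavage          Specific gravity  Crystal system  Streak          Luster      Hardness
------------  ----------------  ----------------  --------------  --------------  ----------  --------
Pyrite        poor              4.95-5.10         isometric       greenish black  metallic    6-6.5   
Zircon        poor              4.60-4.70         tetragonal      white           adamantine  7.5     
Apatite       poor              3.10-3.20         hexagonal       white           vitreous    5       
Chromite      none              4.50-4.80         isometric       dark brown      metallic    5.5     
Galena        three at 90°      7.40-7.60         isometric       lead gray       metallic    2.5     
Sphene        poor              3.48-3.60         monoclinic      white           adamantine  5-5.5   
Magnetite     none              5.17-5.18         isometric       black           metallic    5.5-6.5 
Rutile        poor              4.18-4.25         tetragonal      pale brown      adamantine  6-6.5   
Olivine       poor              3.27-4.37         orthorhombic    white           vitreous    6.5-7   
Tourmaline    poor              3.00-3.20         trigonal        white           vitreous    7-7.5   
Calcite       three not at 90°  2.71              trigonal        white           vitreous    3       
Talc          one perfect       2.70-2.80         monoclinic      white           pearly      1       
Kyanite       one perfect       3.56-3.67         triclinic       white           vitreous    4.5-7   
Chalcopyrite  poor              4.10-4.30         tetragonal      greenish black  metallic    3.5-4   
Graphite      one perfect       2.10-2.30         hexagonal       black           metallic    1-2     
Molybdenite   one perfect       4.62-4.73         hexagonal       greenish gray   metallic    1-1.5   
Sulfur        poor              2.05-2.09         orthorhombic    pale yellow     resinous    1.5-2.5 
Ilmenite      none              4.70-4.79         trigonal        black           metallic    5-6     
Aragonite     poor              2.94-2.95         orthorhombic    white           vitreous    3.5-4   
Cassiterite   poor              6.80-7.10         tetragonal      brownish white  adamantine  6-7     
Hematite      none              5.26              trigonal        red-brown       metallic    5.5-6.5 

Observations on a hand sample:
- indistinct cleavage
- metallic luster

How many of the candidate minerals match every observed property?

Indistinct cleavage — leaves Pyrite, Zircon, Apatite, Sphene, Rutile, Olivine, Tourmaline, Chalcopyrite, Sulfur, Aragonite, Cassiterite.
Metallic luster — narrows the field to Pyrite, Chalcopyrite.
The minerals that satisfy all observations are Chalcopyrite, Pyrite.
That is 2 minerals.

2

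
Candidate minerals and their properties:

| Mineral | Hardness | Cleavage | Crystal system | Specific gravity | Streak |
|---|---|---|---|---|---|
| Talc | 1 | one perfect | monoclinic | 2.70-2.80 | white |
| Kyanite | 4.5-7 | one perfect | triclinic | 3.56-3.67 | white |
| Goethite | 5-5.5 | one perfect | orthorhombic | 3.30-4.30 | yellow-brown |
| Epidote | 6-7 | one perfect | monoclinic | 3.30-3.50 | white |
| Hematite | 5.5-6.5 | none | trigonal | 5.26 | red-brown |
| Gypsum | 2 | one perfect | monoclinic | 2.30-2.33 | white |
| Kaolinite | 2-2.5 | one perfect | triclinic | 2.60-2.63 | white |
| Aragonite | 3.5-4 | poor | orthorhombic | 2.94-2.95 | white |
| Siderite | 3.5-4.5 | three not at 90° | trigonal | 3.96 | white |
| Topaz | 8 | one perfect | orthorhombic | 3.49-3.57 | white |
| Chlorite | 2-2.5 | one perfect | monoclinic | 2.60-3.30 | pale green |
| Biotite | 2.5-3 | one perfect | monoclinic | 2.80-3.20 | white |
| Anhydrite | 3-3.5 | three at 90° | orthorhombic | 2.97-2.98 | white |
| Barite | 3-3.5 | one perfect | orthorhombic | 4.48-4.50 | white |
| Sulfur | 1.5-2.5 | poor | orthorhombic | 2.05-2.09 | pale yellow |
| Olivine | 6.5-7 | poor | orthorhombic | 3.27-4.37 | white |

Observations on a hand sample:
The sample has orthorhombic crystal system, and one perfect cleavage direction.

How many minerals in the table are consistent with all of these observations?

Orthorhombic crystal system — leaves Goethite, Aragonite, Topaz, Anhydrite, Barite, Sulfur, Olivine.
One perfect cleavage direction — only Goethite, Topaz, Barite remain.
Consistent with every observation: Barite, Goethite, Topaz.
That is 3 minerals.

3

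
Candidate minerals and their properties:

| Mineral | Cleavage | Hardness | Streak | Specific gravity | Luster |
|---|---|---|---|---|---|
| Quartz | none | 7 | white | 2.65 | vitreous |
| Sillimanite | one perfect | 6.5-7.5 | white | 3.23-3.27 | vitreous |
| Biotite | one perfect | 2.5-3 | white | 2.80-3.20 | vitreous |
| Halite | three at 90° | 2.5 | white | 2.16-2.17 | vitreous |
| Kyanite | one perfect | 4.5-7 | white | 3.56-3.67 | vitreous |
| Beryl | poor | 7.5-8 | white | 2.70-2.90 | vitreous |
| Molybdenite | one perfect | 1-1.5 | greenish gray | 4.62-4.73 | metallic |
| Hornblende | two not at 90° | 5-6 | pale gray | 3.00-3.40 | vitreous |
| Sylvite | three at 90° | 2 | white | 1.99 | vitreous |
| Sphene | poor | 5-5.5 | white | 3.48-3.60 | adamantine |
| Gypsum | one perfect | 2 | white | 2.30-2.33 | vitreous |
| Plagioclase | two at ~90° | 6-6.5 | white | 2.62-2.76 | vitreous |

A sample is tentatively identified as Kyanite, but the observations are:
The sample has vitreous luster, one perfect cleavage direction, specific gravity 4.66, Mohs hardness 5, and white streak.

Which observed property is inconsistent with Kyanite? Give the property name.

specific gravity

Vitreous luster: Kyanite has vitreous luster — matches.
One perfect cleavage direction: Kyanite has cleavage one perfect — matches.
Specific gravity 4.66: Kyanite has SG 3.56-3.67 — outside the reference range.
Mohs hardness 5: Kyanite has hardness 4.5-7 — matches.
White streak: Kyanite has white streak — matches.
Only the specific gravity is inconsistent.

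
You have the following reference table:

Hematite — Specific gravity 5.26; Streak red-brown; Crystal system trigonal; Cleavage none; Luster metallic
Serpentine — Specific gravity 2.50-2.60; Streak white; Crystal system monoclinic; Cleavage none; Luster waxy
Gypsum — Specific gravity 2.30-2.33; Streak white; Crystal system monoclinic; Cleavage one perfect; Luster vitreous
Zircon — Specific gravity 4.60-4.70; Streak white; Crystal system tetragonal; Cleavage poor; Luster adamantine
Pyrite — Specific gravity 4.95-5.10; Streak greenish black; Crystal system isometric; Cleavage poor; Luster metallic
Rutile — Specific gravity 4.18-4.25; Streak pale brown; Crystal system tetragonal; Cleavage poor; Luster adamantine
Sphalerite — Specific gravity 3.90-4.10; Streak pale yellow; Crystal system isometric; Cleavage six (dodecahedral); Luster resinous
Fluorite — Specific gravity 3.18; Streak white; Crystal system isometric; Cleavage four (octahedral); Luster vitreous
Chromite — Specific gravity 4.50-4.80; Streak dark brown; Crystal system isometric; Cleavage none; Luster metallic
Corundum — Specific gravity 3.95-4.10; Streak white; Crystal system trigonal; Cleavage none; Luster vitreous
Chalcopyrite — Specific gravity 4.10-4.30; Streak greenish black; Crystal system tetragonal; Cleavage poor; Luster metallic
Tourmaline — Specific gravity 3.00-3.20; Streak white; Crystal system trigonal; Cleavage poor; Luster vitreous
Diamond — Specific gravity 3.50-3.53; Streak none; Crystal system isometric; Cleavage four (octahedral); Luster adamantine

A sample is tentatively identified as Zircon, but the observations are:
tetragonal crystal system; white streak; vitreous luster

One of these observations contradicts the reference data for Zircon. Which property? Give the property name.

Tetragonal crystal system: Zircon has tetragonal system — agrees.
White streak: Zircon has white streak — agrees.
Vitreous luster: Zircon has adamantine luster — does not match.
Everything matches except the luster.

luster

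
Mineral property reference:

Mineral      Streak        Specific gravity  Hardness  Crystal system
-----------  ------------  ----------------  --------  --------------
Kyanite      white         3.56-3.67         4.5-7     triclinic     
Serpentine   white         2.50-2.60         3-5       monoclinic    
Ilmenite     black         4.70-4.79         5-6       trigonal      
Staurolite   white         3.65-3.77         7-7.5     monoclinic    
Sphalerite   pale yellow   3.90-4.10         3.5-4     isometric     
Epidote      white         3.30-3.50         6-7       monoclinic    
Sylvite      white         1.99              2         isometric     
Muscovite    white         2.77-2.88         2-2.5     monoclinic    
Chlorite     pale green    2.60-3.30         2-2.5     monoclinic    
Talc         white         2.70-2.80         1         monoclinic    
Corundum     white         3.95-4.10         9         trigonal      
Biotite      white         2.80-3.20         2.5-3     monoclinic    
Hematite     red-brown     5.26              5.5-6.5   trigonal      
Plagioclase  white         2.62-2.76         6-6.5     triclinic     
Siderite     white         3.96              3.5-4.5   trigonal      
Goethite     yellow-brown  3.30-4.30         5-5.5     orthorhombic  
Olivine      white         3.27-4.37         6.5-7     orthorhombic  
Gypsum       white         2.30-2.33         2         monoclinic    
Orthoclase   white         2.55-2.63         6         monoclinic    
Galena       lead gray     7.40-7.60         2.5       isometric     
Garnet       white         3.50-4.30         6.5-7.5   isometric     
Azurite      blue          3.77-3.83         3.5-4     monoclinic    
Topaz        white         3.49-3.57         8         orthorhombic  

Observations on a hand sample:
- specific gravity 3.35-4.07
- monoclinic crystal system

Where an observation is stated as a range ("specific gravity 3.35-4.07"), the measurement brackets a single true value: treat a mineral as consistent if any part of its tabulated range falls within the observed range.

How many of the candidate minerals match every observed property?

3

Specific gravity 3.35-4.07: narrows the field to Kyanite, Staurolite, Sphalerite, Epidote, Corundum, Siderite, Goethite, Olivine, Garnet, Azurite, Topaz.
Monoclinic crystal system: Staurolite, Epidote, Azurite remain.
The minerals that satisfy all observations are Azurite, Epidote, Staurolite.
That is 3 minerals.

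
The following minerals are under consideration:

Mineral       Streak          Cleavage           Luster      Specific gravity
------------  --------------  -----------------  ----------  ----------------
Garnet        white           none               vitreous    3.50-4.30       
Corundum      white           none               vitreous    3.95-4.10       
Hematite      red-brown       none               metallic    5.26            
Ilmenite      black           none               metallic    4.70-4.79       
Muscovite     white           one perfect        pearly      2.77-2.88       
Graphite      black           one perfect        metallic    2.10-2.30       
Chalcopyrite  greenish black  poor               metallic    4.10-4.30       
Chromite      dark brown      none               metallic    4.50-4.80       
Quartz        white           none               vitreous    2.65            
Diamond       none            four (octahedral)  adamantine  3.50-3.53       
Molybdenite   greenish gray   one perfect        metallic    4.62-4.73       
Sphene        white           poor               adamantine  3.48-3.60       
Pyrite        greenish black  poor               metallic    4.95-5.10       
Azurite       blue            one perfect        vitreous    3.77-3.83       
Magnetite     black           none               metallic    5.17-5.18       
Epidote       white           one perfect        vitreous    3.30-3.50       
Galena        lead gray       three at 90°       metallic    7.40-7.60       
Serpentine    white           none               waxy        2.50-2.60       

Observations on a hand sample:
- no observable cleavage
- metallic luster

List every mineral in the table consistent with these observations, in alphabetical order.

Chromite, Hematite, Ilmenite, Magnetite

No observable cleavage: only Garnet, Corundum, Hematite, Ilmenite, Chromite, Quartz, Magnetite, Serpentine remain.
Metallic luster rules out Garnet, Corundum, Quartz, Serpentine.
Consistent with every observation: Chromite, Hematite, Ilmenite, Magnetite.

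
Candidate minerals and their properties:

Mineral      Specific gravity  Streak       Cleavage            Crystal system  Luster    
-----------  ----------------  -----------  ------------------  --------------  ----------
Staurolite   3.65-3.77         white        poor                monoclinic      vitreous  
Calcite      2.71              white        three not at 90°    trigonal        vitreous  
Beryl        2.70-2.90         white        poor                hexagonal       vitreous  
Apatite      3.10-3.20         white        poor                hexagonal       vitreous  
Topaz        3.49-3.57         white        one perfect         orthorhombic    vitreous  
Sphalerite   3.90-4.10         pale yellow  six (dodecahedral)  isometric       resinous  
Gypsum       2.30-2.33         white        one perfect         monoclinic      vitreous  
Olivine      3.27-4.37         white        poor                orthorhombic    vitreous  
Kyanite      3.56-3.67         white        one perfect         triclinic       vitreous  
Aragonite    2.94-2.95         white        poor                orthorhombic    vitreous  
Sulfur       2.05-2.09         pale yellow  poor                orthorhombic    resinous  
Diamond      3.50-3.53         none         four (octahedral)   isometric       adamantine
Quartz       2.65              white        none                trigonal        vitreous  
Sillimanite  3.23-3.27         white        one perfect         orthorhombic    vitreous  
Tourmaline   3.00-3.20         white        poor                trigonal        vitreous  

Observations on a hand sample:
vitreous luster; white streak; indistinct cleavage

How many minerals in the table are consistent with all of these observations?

6

Vitreous luster excludes Sphalerite, Sulfur, Diamond.
White streak: all remaining candidates fit.
Indistinct cleavage eliminates Calcite, Topaz, Gypsum, Kyanite, Quartz, Sillimanite.
Remaining candidates: Apatite, Aragonite, Beryl, Olivine, Staurolite, Tourmaline.
That is 6 minerals.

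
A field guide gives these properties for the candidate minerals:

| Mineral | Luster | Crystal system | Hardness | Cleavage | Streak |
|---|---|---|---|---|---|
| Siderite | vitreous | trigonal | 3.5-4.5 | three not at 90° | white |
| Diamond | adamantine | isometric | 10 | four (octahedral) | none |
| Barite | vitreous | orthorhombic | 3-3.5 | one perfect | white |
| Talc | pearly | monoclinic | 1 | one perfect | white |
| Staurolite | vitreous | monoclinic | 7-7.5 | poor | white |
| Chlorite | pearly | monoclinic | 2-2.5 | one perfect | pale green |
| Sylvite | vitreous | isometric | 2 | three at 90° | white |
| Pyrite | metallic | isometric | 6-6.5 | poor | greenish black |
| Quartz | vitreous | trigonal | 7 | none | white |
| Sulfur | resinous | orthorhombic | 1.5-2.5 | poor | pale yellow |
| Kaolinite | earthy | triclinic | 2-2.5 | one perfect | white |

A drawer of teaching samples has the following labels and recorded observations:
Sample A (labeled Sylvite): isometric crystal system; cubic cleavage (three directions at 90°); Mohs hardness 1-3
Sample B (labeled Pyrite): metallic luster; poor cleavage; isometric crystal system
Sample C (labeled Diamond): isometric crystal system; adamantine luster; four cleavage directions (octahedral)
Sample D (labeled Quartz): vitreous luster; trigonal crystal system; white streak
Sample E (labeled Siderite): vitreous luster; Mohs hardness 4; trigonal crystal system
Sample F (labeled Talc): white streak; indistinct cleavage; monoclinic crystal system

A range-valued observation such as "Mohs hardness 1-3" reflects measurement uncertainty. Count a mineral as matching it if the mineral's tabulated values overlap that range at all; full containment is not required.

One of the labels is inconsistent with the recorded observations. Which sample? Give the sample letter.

Sample A: observations are consistent with Sylvite.
Sample B: observations are consistent with Pyrite.
Sample C: observations are consistent with Diamond.
Sample D: observations are consistent with Quartz.
Sample E: observations are consistent with Siderite.
Sample F: Talc has cleavage one perfect, but the record shows indistinct cleavage — this label is wrong.
Sample F is the mislabeled one.

F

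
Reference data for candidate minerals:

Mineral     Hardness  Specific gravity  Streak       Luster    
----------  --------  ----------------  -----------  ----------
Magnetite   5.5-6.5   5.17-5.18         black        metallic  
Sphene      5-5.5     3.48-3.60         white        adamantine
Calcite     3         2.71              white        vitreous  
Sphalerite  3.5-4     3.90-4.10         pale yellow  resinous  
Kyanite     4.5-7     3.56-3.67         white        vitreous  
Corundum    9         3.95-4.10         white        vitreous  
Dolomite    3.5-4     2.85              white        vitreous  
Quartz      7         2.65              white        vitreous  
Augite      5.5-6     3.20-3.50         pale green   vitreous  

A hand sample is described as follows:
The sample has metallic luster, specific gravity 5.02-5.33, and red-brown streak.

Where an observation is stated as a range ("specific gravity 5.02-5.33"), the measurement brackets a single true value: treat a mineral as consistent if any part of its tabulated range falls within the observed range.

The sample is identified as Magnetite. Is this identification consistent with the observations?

Metallic luster — fits Magnetite (metallic luster).
Specific gravity 5.02-5.33 — fits Magnetite (SG 5.17-5.18).
Red-brown streak — Magnetite has black streak; which does not match.
The streak observation rules out Magnetite.

Inconsistent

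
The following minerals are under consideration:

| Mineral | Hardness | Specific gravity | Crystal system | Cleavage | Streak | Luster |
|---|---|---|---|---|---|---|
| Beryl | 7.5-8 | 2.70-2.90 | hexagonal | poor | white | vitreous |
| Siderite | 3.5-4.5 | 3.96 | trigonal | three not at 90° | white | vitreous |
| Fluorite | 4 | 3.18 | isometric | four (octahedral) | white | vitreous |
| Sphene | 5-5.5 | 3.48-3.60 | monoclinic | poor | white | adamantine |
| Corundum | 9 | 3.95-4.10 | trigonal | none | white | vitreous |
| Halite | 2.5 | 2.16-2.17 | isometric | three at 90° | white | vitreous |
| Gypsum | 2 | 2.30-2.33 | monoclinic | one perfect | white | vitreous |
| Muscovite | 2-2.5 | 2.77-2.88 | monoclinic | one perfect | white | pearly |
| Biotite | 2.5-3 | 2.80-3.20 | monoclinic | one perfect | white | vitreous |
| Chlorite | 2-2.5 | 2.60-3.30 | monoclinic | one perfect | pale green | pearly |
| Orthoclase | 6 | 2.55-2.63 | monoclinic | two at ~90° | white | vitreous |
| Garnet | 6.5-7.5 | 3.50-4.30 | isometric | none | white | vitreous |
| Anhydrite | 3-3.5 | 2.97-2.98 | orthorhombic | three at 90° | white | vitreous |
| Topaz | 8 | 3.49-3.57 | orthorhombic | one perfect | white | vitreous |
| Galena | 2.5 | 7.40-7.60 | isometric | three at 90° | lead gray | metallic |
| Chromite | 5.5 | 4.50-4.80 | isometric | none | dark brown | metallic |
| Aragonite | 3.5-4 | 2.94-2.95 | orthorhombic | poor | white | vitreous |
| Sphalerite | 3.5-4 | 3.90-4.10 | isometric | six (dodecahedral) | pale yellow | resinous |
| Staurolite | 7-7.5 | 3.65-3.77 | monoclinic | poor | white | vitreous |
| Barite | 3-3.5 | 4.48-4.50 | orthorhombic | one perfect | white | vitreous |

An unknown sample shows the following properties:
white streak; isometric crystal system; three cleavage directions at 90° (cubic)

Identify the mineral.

Halite

White streak is inconsistent with Chlorite, Galena, Chromite, Sphalerite.
Isometric crystal system — leaves Fluorite, Halite, Garnet.
Three cleavage directions at 90° (cubic) — Halite remains.
Halite is the sole remaining match.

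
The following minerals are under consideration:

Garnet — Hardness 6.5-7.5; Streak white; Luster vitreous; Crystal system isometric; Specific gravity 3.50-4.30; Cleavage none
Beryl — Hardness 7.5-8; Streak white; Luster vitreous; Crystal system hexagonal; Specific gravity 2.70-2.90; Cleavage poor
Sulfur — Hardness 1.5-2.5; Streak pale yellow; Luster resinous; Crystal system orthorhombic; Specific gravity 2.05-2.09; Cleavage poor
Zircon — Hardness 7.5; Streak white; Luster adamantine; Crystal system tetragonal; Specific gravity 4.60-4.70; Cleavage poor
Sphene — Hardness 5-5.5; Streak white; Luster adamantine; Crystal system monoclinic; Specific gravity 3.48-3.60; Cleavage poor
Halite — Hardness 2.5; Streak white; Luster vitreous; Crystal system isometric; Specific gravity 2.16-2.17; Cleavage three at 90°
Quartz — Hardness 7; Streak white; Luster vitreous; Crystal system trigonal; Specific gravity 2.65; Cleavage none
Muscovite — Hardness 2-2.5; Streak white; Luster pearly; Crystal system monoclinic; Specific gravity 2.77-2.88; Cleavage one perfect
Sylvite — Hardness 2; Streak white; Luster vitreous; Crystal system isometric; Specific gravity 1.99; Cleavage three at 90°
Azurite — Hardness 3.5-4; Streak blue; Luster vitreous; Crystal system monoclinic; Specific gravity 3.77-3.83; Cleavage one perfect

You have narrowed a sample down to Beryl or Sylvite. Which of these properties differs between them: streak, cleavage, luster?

cleavage

Streak: both white — same for both.
Cleavage: Beryl poor, Sylvite three at 90° — these differ.
Luster: both vitreous — same for both.
Cleavage is the diagnostic property here.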